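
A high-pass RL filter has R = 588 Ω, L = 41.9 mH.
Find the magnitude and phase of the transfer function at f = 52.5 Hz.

Step 1 — Angular frequency: ω = 2π·52.5 = 329.9 rad/s.
Step 2 — Transfer function: H(jω) = jωL/(R + jωL).
Step 3 — Numerator jωL = j·13.82; denominator R + jωL = 588 + j13.82.
Step 4 — H = 0.0005522 + j0.02349.
Step 5 — Magnitude: |H| = 0.0235 (-32.6 dB); phase: φ = 88.7°.

|H| = 0.0235 (-32.6 dB), φ = 88.7°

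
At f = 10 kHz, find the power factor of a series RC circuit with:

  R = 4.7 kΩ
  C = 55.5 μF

Step 1 — Angular frequency: ω = 2π·f = 2π·1e+04 = 6.283e+04 rad/s.
Step 2 — Component impedances:
  R: Z = R = 4700 Ω
  C: Z = 1/(jωC) = -j/(ω·C) = 0 - j0.2868 Ω
Step 3 — Series combination: Z_total = R + C = 4700 - j0.2868 Ω = 4700∠-0.0° Ω.
Step 4 — Power factor: PF = cos(φ) = Re(Z)/|Z| = 4700/4700 = 1.
Step 5 — Type: Im(Z) = -0.2868 ⇒ leading (phase φ = -0.0°).

PF = 1 (leading, φ = -0.0°)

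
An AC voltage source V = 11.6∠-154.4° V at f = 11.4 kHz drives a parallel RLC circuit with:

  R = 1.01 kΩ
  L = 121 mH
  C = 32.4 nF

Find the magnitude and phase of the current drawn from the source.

Step 1 — Angular frequency: ω = 2π·f = 2π·1.14e+04 = 7.163e+04 rad/s.
Step 2 — Component impedances:
  R: Z = R = 1010 Ω
  L: Z = jωL = j·7.163e+04·0.121 = 0 + j8667 Ω
  C: Z = 1/(jωC) = -j/(ω·C) = 0 - j430.9 Ω
Step 3 — Parallel combination: 1/Z_total = 1/R + 1/L + 1/C; Z_total = 169.4 - j377.4 Ω = 413.7∠-65.8° Ω.
Step 4 — Source phasor: V = 11.6∠-154.4° V = -10.46 - j5.012 V.
Step 5 — Ohm's law: I = V / Z_total = (-10.46 - j5.012) / (169.4 - j377.4) = 0.0006961 - j0.02803 A.
Step 6 — Convert to polar: |I| = 0.02804 A, ∠I = -88.6°.

I = 0.02804∠-88.6° A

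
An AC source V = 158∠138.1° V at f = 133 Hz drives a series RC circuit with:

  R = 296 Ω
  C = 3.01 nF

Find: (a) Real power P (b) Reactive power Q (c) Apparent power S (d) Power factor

Step 1 — Angular frequency: ω = 2π·f = 2π·133 = 835.7 rad/s.
Step 2 — Component impedances:
  R: Z = R = 296 Ω
  C: Z = 1/(jωC) = -j/(ω·C) = 0 - j3.976e+05 Ω
Step 3 — Series combination: Z_total = R + C = 296 - j3.976e+05 Ω = 3.976e+05∠-90.0° Ω.
Step 4 — Source phasor: V = 158∠138.1° V = -117.6 + j105.5 V.
Step 5 — Current: I = V / Z = -0.0002656 - j0.0002956 A = 0.0003974∠-131.9° A.
Step 6 — Complex power: S = V·I* = 4.675e-05 - j0.06279 VA.
Step 7 — Real power: P = Re(S) = 4.675e-05 W.
Step 8 — Reactive power: Q = Im(S) = -0.06279 VAR.
Step 9 — Apparent power: |S| = 0.06279 VA.
Step 10 — Power factor: PF = P/|S| = 0.0007445 (leading).

(a) P = 4.675e-05 W  (b) Q = -0.06279 VAR  (c) S = 0.06279 VA  (d) PF = 0.0007445 (leading)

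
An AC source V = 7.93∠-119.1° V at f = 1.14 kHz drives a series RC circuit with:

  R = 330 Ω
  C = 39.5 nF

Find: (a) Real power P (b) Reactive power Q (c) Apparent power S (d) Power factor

Step 1 — Angular frequency: ω = 2π·f = 2π·1140 = 7163 rad/s.
Step 2 — Component impedances:
  R: Z = R = 330 Ω
  C: Z = 1/(jωC) = -j/(ω·C) = 0 - j3534 Ω
Step 3 — Series combination: Z_total = R + C = 330 - j3534 Ω = 3550∠-84.7° Ω.
Step 4 — Source phasor: V = 7.93∠-119.1° V = -3.857 - j6.929 V.
Step 5 — Current: I = V / Z = 0.001842 - j0.001263 A = 0.002234∠-34.4° A.
Step 6 — Complex power: S = V·I* = 0.001647 - j0.01764 VA.
Step 7 — Real power: P = Re(S) = 0.001647 W.
Step 8 — Reactive power: Q = Im(S) = -0.01764 VAR.
Step 9 — Apparent power: |S| = 0.01772 VA.
Step 10 — Power factor: PF = P/|S| = 0.09296 (leading).

(a) P = 0.001647 W  (b) Q = -0.01764 VAR  (c) S = 0.01772 VA  (d) PF = 0.09296 (leading)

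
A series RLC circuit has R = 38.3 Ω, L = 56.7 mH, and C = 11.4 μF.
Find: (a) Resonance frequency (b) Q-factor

Step 1 — Resonance condition Im(Z)=0 gives ω₀ = 1/√(LC).
Step 2 — ω₀ = 1/√(0.0567·1.14e-05) = 1244 rad/s.
Step 3 — f₀ = ω₀/(2π) = 198 Hz.
Step 4 — Series Q: Q = ω₀L/R = 1244·0.0567/38.3 = 1.841.

(a) f₀ = 198 Hz  (b) Q = 1.841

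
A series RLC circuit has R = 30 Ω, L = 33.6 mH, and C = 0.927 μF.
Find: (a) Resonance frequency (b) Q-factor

Step 1 — Resonance condition Im(Z)=0 gives ω₀ = 1/√(LC).
Step 2 — ω₀ = 1/√(0.0336·9.27e-07) = 5666 rad/s.
Step 3 — f₀ = ω₀/(2π) = 901.8 Hz.
Step 4 — Series Q: Q = ω₀L/R = 5666·0.0336/30 = 6.346.

(a) f₀ = 901.8 Hz  (b) Q = 6.346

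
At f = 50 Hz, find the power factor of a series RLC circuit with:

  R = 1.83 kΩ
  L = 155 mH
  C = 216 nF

Step 1 — Angular frequency: ω = 2π·f = 2π·50 = 314.2 rad/s.
Step 2 — Component impedances:
  R: Z = R = 1830 Ω
  L: Z = jωL = j·314.2·0.155 = 0 + j48.69 Ω
  C: Z = 1/(jωC) = -j/(ω·C) = 0 - j1.474e+04 Ω
Step 3 — Series combination: Z_total = R + L + C = 1830 - j1.469e+04 Ω = 1.48e+04∠-82.9° Ω.
Step 4 — Power factor: PF = cos(φ) = Re(Z)/|Z| = 1830/1.48e+04 = 0.1236.
Step 5 — Type: Im(Z) = -1.469e+04 ⇒ leading (phase φ = -82.9°).

PF = 0.1236 (leading, φ = -82.9°)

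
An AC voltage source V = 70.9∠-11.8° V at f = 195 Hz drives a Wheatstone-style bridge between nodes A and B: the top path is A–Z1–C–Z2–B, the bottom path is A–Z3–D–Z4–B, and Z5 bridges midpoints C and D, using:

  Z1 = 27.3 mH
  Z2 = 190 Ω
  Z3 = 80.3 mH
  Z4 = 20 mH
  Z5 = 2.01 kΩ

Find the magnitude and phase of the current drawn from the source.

Step 1 — Angular frequency: ω = 2π·f = 2π·195 = 1225 rad/s.
Step 2 — Component impedances:
  Z1: Z = jωL = j·1225·0.0273 = 0 + j33.45 Ω
  Z2: Z = R = 190 Ω
  Z3: Z = jωL = j·1225·0.0803 = 0 + j98.39 Ω
  Z4: Z = jωL = j·1225·0.02 = 0 + j24.5 Ω
  Z5: Z = R = 2010 Ω
Step 3 — Bridge requires nodal analysis (the Z5 bridge couples midpoints C and D, so the two paths cannot be reduced to a simple series/parallel combination). Setting node B to ground and injecting 1 A at node A, the 3-node admittance system at A, C, D solves to V_A = Z_AB = 47.57 + j81.1 Ω = 94.02∠59.6° Ω.
Step 4 — Source phasor: V = 70.9∠-11.8° V = 69.4 - j14.5 V.
Step 5 — Ohm's law: I = V / Z_total = (69.4 - j14.5) / (47.57 + j81.1) = 0.2405 - j0.7147 A.
Step 6 — Convert to polar: |I| = 0.7541 A, ∠I = -71.4°.

I = 0.7541∠-71.4° A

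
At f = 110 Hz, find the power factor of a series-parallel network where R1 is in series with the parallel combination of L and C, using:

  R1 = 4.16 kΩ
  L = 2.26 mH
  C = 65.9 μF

Step 1 — Angular frequency: ω = 2π·f = 2π·110 = 691.2 rad/s.
Step 2 — Component impedances:
  R1: Z = R = 4160 Ω
  L: Z = jωL = j·691.2·0.00226 = 0 + j1.562 Ω
  C: Z = 1/(jωC) = -j/(ω·C) = 0 - j21.96 Ω
Step 3 — Parallel branch: L || C = 1/(1/L + 1/C) = 0 + j1.682 Ω.
Step 4 — Series with R1: Z_total = R1 + (L || C) = 4160 + j1.682 Ω = 4160∠0.0° Ω.
Step 5 — Power factor: PF = cos(φ) = Re(Z)/|Z| = 4160/4160 = 1.
Step 6 — Type: Im(Z) = 1.682 ⇒ lagging (phase φ = 0.0°).

PF = 1 (lagging, φ = 0.0°)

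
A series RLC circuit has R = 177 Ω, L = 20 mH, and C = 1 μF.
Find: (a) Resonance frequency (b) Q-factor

Step 1 — Resonance condition Im(Z)=0 gives ω₀ = 1/√(LC).
Step 2 — ω₀ = 1/√(0.02·1e-06) = 7071 rad/s.
Step 3 — f₀ = ω₀/(2π) = 1125 Hz.
Step 4 — Series Q: Q = ω₀L/R = 7071·0.02/177 = 0.799.

(a) f₀ = 1125 Hz  (b) Q = 0.799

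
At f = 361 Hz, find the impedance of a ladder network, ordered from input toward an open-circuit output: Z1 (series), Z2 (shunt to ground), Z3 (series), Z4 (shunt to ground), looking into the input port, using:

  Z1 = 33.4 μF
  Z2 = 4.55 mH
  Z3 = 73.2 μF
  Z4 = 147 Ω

Step 1 — Angular frequency: ω = 2π·f = 2π·361 = 2268 rad/s.
Step 2 — Component impedances:
  Z1: Z = 1/(jωC) = -j/(ω·C) = 0 - j13.2 Ω
  Z2: Z = jωL = j·2268·0.00455 = 0 + j10.32 Ω
  Z3: Z = 1/(jωC) = -j/(ω·C) = 0 - j6.023 Ω
  Z4: Z = R = 147 Ω
Step 3 — Ladder network (open output): work backward from the far end, alternating series and parallel combinations. Z_in = 0.7239 - j2.9 Ω = 2.989∠-76.0° Ω.

Z = 0.7239 - j2.9 Ω = 2.989∠-76.0° Ω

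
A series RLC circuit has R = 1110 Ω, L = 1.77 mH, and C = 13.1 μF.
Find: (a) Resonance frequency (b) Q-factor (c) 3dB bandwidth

Step 1 — Resonance: ω₀ = 1/√(LC) = 1/√(0.00177·1.31e-05) = 6567 rad/s.
Step 2 — f₀ = ω₀/(2π) = 1045 Hz.
Step 3 — Series Q: Q = ω₀L/R = 6567·0.00177/1110 = 0.01047.
Step 4 — Bandwidth: Δω = ω₀/Q = 6.271e+05 rad/s; BW = Δω/(2π) = 9.981e+04 Hz.

(a) f₀ = 1045 Hz  (b) Q = 0.01047  (c) BW = 9.981e+04 Hz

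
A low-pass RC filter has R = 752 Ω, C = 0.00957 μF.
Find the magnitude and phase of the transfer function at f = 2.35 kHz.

Step 1 — Angular frequency: ω = 2π·2350 = 1.477e+04 rad/s.
Step 2 — Transfer function: H(jω) = 1/(1 + jωRC).
Step 3 — Denominator: 1 + jωRC = 1 + j·1.477e+04·752·9.57e-09 = 1 + j0.1063.
Step 4 — H = 0.9888 - j0.1051.
Step 5 — Magnitude: |H| = 0.9944 (-0.0 dB); phase: φ = -6.1°.

|H| = 0.9944 (-0.0 dB), φ = -6.1°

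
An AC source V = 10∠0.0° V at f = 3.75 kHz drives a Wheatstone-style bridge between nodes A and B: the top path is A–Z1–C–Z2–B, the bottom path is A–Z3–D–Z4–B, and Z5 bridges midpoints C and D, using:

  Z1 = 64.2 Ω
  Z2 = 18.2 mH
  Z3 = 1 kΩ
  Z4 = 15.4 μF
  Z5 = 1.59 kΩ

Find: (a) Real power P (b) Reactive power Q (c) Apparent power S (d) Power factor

Step 1 — Angular frequency: ω = 2π·f = 2π·3750 = 2.356e+04 rad/s.
Step 2 — Component impedances:
  Z1: Z = R = 64.2 Ω
  Z2: Z = jωL = j·2.356e+04·0.0182 = 0 + j428.8 Ω
  Z3: Z = R = 1000 Ω
  Z4: Z = 1/(jωC) = -j/(ω·C) = 0 - j2.756 Ω
  Z5: Z = R = 1590 Ω
Step 3 — Bridge requires nodal analysis (the Z5 bridge couples midpoints C and D, so the two paths cannot be reduced to a simple series/parallel combination). Setting node B to ground and injecting 1 A at node A, the 3-node admittance system at A, C, D solves to V_A = Z_AB = 236.5 + j260.9 Ω = 352.1∠47.8° Ω.
Step 4 — Source phasor: V = 10∠0.0° V = 10 V.
Step 5 — Current: I = V / Z = 0.01907 - j0.02104 A = 0.0284∠-47.8° A.
Step 6 — Complex power: S = V·I* = 0.1907 + j0.2104 VA.
Step 7 — Real power: P = Re(S) = 0.1907 W.
Step 8 — Reactive power: Q = Im(S) = 0.2104 VAR.
Step 9 — Apparent power: |S| = 0.284 VA.
Step 10 — Power factor: PF = P/|S| = 0.6717 (lagging).

(a) P = 0.1907 W  (b) Q = 0.2104 VAR  (c) S = 0.284 VA  (d) PF = 0.6717 (lagging)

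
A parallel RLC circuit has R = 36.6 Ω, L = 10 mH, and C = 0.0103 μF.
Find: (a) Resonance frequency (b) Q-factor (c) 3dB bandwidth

Step 1 — Resonance: ω₀ = 1/√(LC) = 1/√(0.01·1.03e-08) = 9.853e+04 rad/s.
Step 2 — f₀ = ω₀/(2π) = 1.568e+04 Hz.
Step 3 — Parallel Q: Q = R/(ω₀L) = 36.6/(9.853e+04·0.01) = 0.03714.
Step 4 — Bandwidth: Δω = ω₀/Q = 2.653e+06 rad/s; BW = Δω/(2π) = 4.222e+05 Hz.

(a) f₀ = 1.568e+04 Hz  (b) Q = 0.03714  (c) BW = 4.222e+05 Hz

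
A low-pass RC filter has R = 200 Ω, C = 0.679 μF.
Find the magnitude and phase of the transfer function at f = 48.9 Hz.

Step 1 — Angular frequency: ω = 2π·48.9 = 307.2 rad/s.
Step 2 — Transfer function: H(jω) = 1/(1 + jωRC).
Step 3 — Denominator: 1 + jωRC = 1 + j·307.2·200·6.79e-07 = 1 + j0.04172.
Step 4 — H = 0.9983 - j0.04165.
Step 5 — Magnitude: |H| = 0.9991 (-0.0 dB); phase: φ = -2.4°.

|H| = 0.9991 (-0.0 dB), φ = -2.4°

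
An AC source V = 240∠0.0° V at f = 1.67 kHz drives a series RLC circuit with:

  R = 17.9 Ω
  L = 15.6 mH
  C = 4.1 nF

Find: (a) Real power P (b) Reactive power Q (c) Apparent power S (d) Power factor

Step 1 — Angular frequency: ω = 2π·f = 2π·1670 = 1.049e+04 rad/s.
Step 2 — Component impedances:
  R: Z = R = 17.9 Ω
  L: Z = jωL = j·1.049e+04·0.0156 = 0 + j163.7 Ω
  C: Z = 1/(jωC) = -j/(ω·C) = 0 - j2.324e+04 Ω
Step 3 — Series combination: Z_total = R + L + C = 17.9 - j2.308e+04 Ω = 2.308e+04∠-90.0° Ω.
Step 4 — Source phasor: V = 240∠0.0° V = 240 V.
Step 5 — Current: I = V / Z = 8.064e-06 + j0.0104 A = 0.0104∠90.0° A.
Step 6 — Complex power: S = V·I* = 0.001935 - j2.496 VA.
Step 7 — Real power: P = Re(S) = 0.001935 W.
Step 8 — Reactive power: Q = Im(S) = -2.496 VAR.
Step 9 — Apparent power: |S| = 2.496 VA.
Step 10 — Power factor: PF = P/|S| = 0.0007755 (leading).

(a) P = 0.001935 W  (b) Q = -2.496 VAR  (c) S = 2.496 VA  (d) PF = 0.0007755 (leading)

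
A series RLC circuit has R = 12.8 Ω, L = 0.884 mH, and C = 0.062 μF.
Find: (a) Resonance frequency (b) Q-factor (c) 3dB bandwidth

Step 1 — Resonance: ω₀ = 1/√(LC) = 1/√(0.000884·6.2e-08) = 1.351e+05 rad/s.
Step 2 — f₀ = ω₀/(2π) = 2.15e+04 Hz.
Step 3 — Series Q: Q = ω₀L/R = 1.351e+05·0.000884/12.8 = 9.329.
Step 4 — Bandwidth: Δω = ω₀/Q = 1.448e+04 rad/s; BW = Δω/(2π) = 2305 Hz.

(a) f₀ = 2.15e+04 Hz  (b) Q = 9.329  (c) BW = 2305 Hz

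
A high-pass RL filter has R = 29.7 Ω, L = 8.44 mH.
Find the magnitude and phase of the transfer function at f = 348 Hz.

Step 1 — Angular frequency: ω = 2π·348 = 2187 rad/s.
Step 2 — Transfer function: H(jω) = jωL/(R + jωL).
Step 3 — Numerator jωL = j·18.45; denominator R + jωL = 29.7 + j18.45.
Step 4 — H = 0.2785 + j0.4483.
Step 5 — Magnitude: |H| = 0.5278 (-5.6 dB); phase: φ = 58.1°.

|H| = 0.5278 (-5.6 dB), φ = 58.1°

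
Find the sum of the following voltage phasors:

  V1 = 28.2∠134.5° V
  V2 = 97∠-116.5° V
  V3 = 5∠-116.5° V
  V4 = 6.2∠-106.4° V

Step 1 — Convert each phasor to rectangular form:
  V1 = 28.2·(cos(134.5°) + j·sin(134.5°)) = -19.77 + j20.11 V
  V2 = 97·(cos(-116.5°) + j·sin(-116.5°)) = -43.28 - j86.81 V
  V3 = 5·(cos(-116.5°) + j·sin(-116.5°)) = -2.231 - j4.475 V
  V4 = 6.2·(cos(-106.4°) + j·sin(-106.4°)) = -1.751 - j5.948 V
Step 2 — Sum components: V_total = -67.03 - j77.12 V.
Step 3 — Convert to polar: |V_total| = 102.2 V, ∠V_total = -131.0°.

V_total = 102.2∠-131.0° V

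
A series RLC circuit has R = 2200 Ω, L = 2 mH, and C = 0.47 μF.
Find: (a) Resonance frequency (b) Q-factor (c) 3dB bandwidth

Step 1 — Resonance: ω₀ = 1/√(LC) = 1/√(0.002·4.7e-07) = 3.262e+04 rad/s.
Step 2 — f₀ = ω₀/(2π) = 5191 Hz.
Step 3 — Series Q: Q = ω₀L/R = 3.262e+04·0.002/2200 = 0.02965.
Step 4 — Bandwidth: Δω = ω₀/Q = 1.1e+06 rad/s; BW = Δω/(2π) = 1.751e+05 Hz.

(a) f₀ = 5191 Hz  (b) Q = 0.02965  (c) BW = 1.751e+05 Hz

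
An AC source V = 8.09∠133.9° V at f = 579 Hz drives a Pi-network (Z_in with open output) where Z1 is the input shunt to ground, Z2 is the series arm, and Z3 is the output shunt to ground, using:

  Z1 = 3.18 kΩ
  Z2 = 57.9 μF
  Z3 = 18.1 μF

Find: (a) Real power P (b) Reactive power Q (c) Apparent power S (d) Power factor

Step 1 — Angular frequency: ω = 2π·f = 2π·579 = 3638 rad/s.
Step 2 — Component impedances:
  Z1: Z = R = 3180 Ω
  Z2: Z = 1/(jωC) = -j/(ω·C) = 0 - j4.747 Ω
  Z3: Z = 1/(jωC) = -j/(ω·C) = 0 - j15.19 Ω
Step 3 — With open output, the series arm Z2 and the output shunt Z3 appear in series to ground: Z2 + Z3 = 0 - j19.93 Ω.
Step 4 — Parallel with input shunt Z1: Z_in = Z1 || (Z2 + Z3) = 0.125 - j19.93 Ω = 19.93∠-89.6° Ω.
Step 5 — Source phasor: V = 8.09∠133.9° V = -5.61 + j5.829 V.
Step 6 — Current: I = V / Z = -0.2942 - j0.2796 A = 0.4058∠-136.5° A.
Step 7 — Complex power: S = V·I* = 0.02058 - j3.283 VA.
Step 8 — Real power: P = Re(S) = 0.02058 W.
Step 9 — Reactive power: Q = Im(S) = -3.283 VAR.
Step 10 — Apparent power: |S| = 3.283 VA.
Step 11 — Power factor: PF = P/|S| = 0.006268 (leading).

(a) P = 0.02058 W  (b) Q = -3.283 VAR  (c) S = 3.283 VA  (d) PF = 0.006268 (leading)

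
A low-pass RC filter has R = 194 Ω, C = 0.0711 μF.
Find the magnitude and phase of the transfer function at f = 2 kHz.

Step 1 — Angular frequency: ω = 2π·2000 = 1.257e+04 rad/s.
Step 2 — Transfer function: H(jω) = 1/(1 + jωRC).
Step 3 — Denominator: 1 + jωRC = 1 + j·1.257e+04·194·7.11e-08 = 1 + j0.1733.
Step 4 — H = 0.9708 - j0.1683.
Step 5 — Magnitude: |H| = 0.9853 (-0.1 dB); phase: φ = -9.8°.

|H| = 0.9853 (-0.1 dB), φ = -9.8°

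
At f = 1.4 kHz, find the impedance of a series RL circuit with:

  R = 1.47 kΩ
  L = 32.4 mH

Step 1 — Angular frequency: ω = 2π·f = 2π·1400 = 8796 rad/s.
Step 2 — Component impedances:
  R: Z = R = 1470 Ω
  L: Z = jωL = j·8796·0.0324 = 0 + j285 Ω
Step 3 — Series combination: Z_total = R + L = 1470 + j285 Ω = 1497∠11.0° Ω.

Z = 1470 + j285 Ω = 1497∠11.0° Ω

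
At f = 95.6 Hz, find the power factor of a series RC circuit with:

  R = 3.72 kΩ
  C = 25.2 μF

Step 1 — Angular frequency: ω = 2π·f = 2π·95.6 = 600.7 rad/s.
Step 2 — Component impedances:
  R: Z = R = 3720 Ω
  C: Z = 1/(jωC) = -j/(ω·C) = 0 - j66.06 Ω
Step 3 — Series combination: Z_total = R + C = 3720 - j66.06 Ω = 3721∠-1.0° Ω.
Step 4 — Power factor: PF = cos(φ) = Re(Z)/|Z| = 3720/3720.6 = 0.9998.
Step 5 — Type: Im(Z) = -66.06 ⇒ leading (phase φ = -1.0°).

PF = 0.9998 (leading, φ = -1.0°)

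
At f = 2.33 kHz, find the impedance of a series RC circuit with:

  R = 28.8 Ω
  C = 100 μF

Step 1 — Angular frequency: ω = 2π·f = 2π·2330 = 1.464e+04 rad/s.
Step 2 — Component impedances:
  R: Z = R = 28.8 Ω
  C: Z = 1/(jωC) = -j/(ω·C) = 0 - j0.6831 Ω
Step 3 — Series combination: Z_total = R + C = 28.8 - j0.6831 Ω = 28.81∠-1.4° Ω.

Z = 28.8 - j0.6831 Ω = 28.81∠-1.4° Ω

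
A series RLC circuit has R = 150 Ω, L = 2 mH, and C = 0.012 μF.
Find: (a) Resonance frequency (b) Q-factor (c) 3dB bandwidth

Step 1 — Resonance condition Im(Z)=0 gives ω₀ = 1/√(LC).
Step 2 — ω₀ = 1/√(0.002·1.2e-08) = 2.041e+05 rad/s.
Step 3 — f₀ = ω₀/(2π) = 3.249e+04 Hz.
Step 4 — Series Q: Q = ω₀L/R = 2.041e+05·0.002/150 = 2.722.
Step 5 — 3dB bandwidth: Δω = ω₀/Q = 7.5e+04 rad/s; BW = Δω/(2π) = 1.194e+04 Hz.

(a) f₀ = 3.249e+04 Hz  (b) Q = 2.722  (c) BW = 1.194e+04 Hz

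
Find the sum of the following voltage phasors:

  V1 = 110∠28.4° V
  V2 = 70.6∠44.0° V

Step 1 — Convert each phasor to rectangular form:
  V1 = 110·(cos(28.4°) + j·sin(28.4°)) = 96.76 + j52.32 V
  V2 = 70.6·(cos(44.0°) + j·sin(44.0°)) = 50.79 + j49.04 V
Step 2 — Sum components: V_total = 147.5 + j101.4 V.
Step 3 — Convert to polar: |V_total| = 179 V, ∠V_total = 34.5°.

V_total = 179∠34.5° V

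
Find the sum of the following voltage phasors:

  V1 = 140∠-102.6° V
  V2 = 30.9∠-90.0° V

Step 1 — Convert each phasor to rectangular form:
  V1 = 140·(cos(-102.6°) + j·sin(-102.6°)) = -30.54 - j136.6 V
  V2 = 30.9·(cos(-90.0°) + j·sin(-90.0°)) = 0 - j30.9 V
Step 2 — Sum components: V_total = -30.54 - j167.5 V.
Step 3 — Convert to polar: |V_total| = 170.3 V, ∠V_total = -100.3°.

V_total = 170.3∠-100.3° V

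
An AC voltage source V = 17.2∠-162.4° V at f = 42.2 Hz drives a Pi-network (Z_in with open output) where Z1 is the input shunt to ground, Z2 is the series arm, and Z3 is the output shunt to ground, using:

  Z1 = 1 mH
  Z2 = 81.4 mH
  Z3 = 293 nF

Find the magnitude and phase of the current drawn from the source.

Step 1 — Angular frequency: ω = 2π·f = 2π·42.2 = 265.2 rad/s.
Step 2 — Component impedances:
  Z1: Z = jωL = j·265.2·0.001 = 0 + j0.2652 Ω
  Z2: Z = jωL = j·265.2·0.0814 = 0 + j21.58 Ω
  Z3: Z = 1/(jωC) = -j/(ω·C) = 0 - j1.287e+04 Ω
Step 3 — With open output, the series arm Z2 and the output shunt Z3 appear in series to ground: Z2 + Z3 = 0 - j1.285e+04 Ω.
Step 4 — Parallel with input shunt Z1: Z_in = Z1 || (Z2 + Z3) = 0 + j0.2652 Ω = 0.2652∠90.0° Ω.
Step 5 — Source phasor: V = 17.2∠-162.4° V = -16.39 - j5.201 V.
Step 6 — Ohm's law: I = V / Z_total = (-16.39 - j5.201) / (0 + j0.2652) = -19.61 + j61.83 A.
Step 7 — Convert to polar: |I| = 64.87 A, ∠I = 107.6°.

I = 64.87∠107.6° A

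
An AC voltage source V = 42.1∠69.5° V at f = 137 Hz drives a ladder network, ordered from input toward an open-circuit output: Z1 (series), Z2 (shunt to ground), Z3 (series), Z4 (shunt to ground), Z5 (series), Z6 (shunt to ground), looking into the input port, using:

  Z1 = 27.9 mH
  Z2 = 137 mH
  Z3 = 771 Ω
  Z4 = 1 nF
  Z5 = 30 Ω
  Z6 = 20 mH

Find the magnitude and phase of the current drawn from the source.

Step 1 — Angular frequency: ω = 2π·f = 2π·137 = 860.8 rad/s.
Step 2 — Component impedances:
  Z1: Z = jωL = j·860.8·0.0279 = 0 + j24.02 Ω
  Z2: Z = jωL = j·860.8·0.137 = 0 + j117.9 Ω
  Z3: Z = R = 771 Ω
  Z4: Z = 1/(jωC) = -j/(ω·C) = 0 - j1.162e+06 Ω
  Z5: Z = R = 30 Ω
  Z6: Z = jωL = j·860.8·0.02 = 0 + j17.22 Ω
Step 3 — Ladder network (open output): work backward from the far end, alternating series and parallel combinations. Z_in = 16.88 + j139.1 Ω = 140.1∠83.1° Ω.
Step 4 — Source phasor: V = 42.1∠69.5° V = 14.74 + j39.43 V.
Step 5 — Ohm's law: I = V / Z_total = (14.74 + j39.43) / (16.88 + j139.1) = 0.2921 - j0.07055 A.
Step 6 — Convert to polar: |I| = 0.3005 A, ∠I = -13.6°.

I = 0.3005∠-13.6° A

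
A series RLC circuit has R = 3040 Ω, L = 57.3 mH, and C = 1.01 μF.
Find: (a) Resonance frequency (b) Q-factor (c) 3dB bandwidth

Step 1 — Resonance: ω₀ = 1/√(LC) = 1/√(0.0573·1.01e-06) = 4157 rad/s.
Step 2 — f₀ = ω₀/(2π) = 661.6 Hz.
Step 3 — Series Q: Q = ω₀L/R = 4157·0.0573/3040 = 0.07835.
Step 4 — Bandwidth: Δω = ω₀/Q = 5.305e+04 rad/s; BW = Δω/(2π) = 8444 Hz.

(a) f₀ = 661.6 Hz  (b) Q = 0.07835  (c) BW = 8444 Hz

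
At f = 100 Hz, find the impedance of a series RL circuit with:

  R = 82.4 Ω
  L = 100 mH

Step 1 — Angular frequency: ω = 2π·f = 2π·100 = 628.3 rad/s.
Step 2 — Component impedances:
  R: Z = R = 82.4 Ω
  L: Z = jωL = j·628.3·0.1 = 0 + j62.83 Ω
Step 3 — Series combination: Z_total = R + L = 82.4 + j62.83 Ω = 103.6∠37.3° Ω.

Z = 82.4 + j62.83 Ω = 103.6∠37.3° Ω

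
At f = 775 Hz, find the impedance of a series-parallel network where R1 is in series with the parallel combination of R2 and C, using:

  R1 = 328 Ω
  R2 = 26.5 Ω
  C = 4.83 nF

Step 1 — Angular frequency: ω = 2π·f = 2π·775 = 4869 rad/s.
Step 2 — Component impedances:
  R1: Z = R = 328 Ω
  R2: Z = R = 26.5 Ω
  C: Z = 1/(jωC) = -j/(ω·C) = 0 - j4.252e+04 Ω
Step 3 — Parallel branch: R2 || C = 1/(1/R2 + 1/C) = 26.5 - j0.01652 Ω.
Step 4 — Series with R1: Z_total = R1 + (R2 || C) = 354.5 - j0.01652 Ω = 354.5∠-0.0° Ω.

Z = 354.5 - j0.01652 Ω = 354.5∠-0.0° Ω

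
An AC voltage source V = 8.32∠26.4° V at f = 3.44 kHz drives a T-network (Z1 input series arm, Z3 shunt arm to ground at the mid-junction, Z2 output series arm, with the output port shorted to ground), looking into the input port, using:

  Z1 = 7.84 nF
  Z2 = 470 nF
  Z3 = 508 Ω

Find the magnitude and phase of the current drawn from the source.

Step 1 — Angular frequency: ω = 2π·f = 2π·3440 = 2.161e+04 rad/s.
Step 2 — Component impedances:
  Z1: Z = 1/(jωC) = -j/(ω·C) = 0 - j5901 Ω
  Z2: Z = 1/(jωC) = -j/(ω·C) = 0 - j98.44 Ω
  Z3: Z = R = 508 Ω
Step 3 — With the output port shorted to ground, the output series arm Z2 runs from the junction to ground; the shunt arm Z3 also runs from the junction to ground. They appear in parallel: Z3 || Z2 = 18.38 - j94.88 Ω.
Step 4 — Series with input arm Z1: Z_in = Z1 + (Z3 || Z2) = 18.38 - j5996 Ω = 5996∠-89.8° Ω.
Step 5 — Source phasor: V = 8.32∠26.4° V = 7.452 + j3.699 V.
Step 6 — Ohm's law: I = V / Z_total = (7.452 + j3.699) / (18.38 - j5996) = -0.0006131 + j0.001245 A.
Step 7 — Convert to polar: |I| = 0.001388 A, ∠I = 116.2°.

I = 0.001388∠116.2° A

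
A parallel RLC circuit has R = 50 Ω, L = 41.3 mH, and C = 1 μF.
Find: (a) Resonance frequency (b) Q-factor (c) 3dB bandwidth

Step 1 — Resonance: ω₀ = 1/√(LC) = 1/√(0.0413·1e-06) = 4921 rad/s.
Step 2 — f₀ = ω₀/(2π) = 783.2 Hz.
Step 3 — Parallel Q: Q = R/(ω₀L) = 50/(4921·0.0413) = 0.246.
Step 4 — Bandwidth: Δω = ω₀/Q = 2e+04 rad/s; BW = Δω/(2π) = 3183 Hz.

(a) f₀ = 783.2 Hz  (b) Q = 0.246  (c) BW = 3183 Hz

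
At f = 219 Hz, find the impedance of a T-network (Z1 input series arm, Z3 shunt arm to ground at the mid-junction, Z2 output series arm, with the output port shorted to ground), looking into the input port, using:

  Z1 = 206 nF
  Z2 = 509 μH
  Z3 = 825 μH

Step 1 — Angular frequency: ω = 2π·f = 2π·219 = 1376 rad/s.
Step 2 — Component impedances:
  Z1: Z = 1/(jωC) = -j/(ω·C) = 0 - j3528 Ω
  Z2: Z = jωL = j·1376·0.000509 = 0 + j0.7004 Ω
  Z3: Z = jωL = j·1376·0.000825 = 0 + j1.135 Ω
Step 3 — With the output port shorted to ground, the output series arm Z2 runs from the junction to ground; the shunt arm Z3 also runs from the junction to ground. They appear in parallel: Z3 || Z2 = 0 + j0.4332 Ω.
Step 4 — Series with input arm Z1: Z_in = Z1 + (Z3 || Z2) = 0 - j3527 Ω = 3527∠-90.0° Ω.

Z = 0 - j3527 Ω = 3527∠-90.0° Ω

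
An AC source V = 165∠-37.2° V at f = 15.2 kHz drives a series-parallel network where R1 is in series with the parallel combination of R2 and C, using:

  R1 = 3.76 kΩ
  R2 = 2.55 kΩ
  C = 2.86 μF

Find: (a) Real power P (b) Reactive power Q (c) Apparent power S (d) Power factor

Step 1 — Angular frequency: ω = 2π·f = 2π·1.52e+04 = 9.55e+04 rad/s.
Step 2 — Component impedances:
  R1: Z = R = 3760 Ω
  R2: Z = R = 2550 Ω
  C: Z = 1/(jωC) = -j/(ω·C) = 0 - j3.661 Ω
Step 3 — Parallel branch: R2 || C = 1/(1/R2 + 1/C) = 0.005256 - j3.661 Ω.
Step 4 — Series with R1: Z_total = R1 + (R2 || C) = 3760 - j3.661 Ω = 3760∠-0.1° Ω.
Step 5 — Source phasor: V = 165∠-37.2° V = 131.4 - j99.76 V.
Step 6 — Current: I = V / Z = 0.03498 - j0.0265 A = 0.04388∠-37.1° A.
Step 7 — Complex power: S = V·I* = 7.241 - j0.00705 VA.
Step 8 — Real power: P = Re(S) = 7.241 W.
Step 9 — Reactive power: Q = Im(S) = -0.00705 VAR.
Step 10 — Apparent power: |S| = 7.241 VA.
Step 11 — Power factor: PF = P/|S| = 1 (leading).

(a) P = 7.241 W  (b) Q = -0.00705 VAR  (c) S = 7.241 VA  (d) PF = 1 (leading)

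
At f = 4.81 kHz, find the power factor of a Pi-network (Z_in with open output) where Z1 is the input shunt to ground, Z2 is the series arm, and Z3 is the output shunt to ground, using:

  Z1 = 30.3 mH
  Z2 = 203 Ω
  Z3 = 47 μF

Step 1 — Angular frequency: ω = 2π·f = 2π·4810 = 3.022e+04 rad/s.
Step 2 — Component impedances:
  Z1: Z = jωL = j·3.022e+04·0.0303 = 0 + j915.7 Ω
  Z2: Z = R = 203 Ω
  Z3: Z = 1/(jωC) = -j/(ω·C) = 0 - j0.704 Ω
Step 3 — With open output, the series arm Z2 and the output shunt Z3 appear in series to ground: Z2 + Z3 = 203 - j0.704 Ω.
Step 4 — Parallel with input shunt Z1: Z_in = Z1 || (Z2 + Z3) = 193.8 + j42.28 Ω = 198.3∠12.3° Ω.
Step 5 — Power factor: PF = cos(φ) = Re(Z)/|Z| = 193.78/198.34 = 0.977.
Step 6 — Type: Im(Z) = 42.28 ⇒ lagging (phase φ = 12.3°).

PF = 0.977 (lagging, φ = 12.3°)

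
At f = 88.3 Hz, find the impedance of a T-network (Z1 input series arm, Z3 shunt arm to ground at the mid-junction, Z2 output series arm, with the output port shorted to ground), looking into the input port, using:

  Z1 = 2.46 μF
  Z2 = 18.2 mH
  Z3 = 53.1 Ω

Step 1 — Angular frequency: ω = 2π·f = 2π·88.3 = 554.8 rad/s.
Step 2 — Component impedances:
  Z1: Z = 1/(jωC) = -j/(ω·C) = 0 - j732.7 Ω
  Z2: Z = jωL = j·554.8·0.0182 = 0 + j10.1 Ω
  Z3: Z = R = 53.1 Ω
Step 3 — With the output port shorted to ground, the output series arm Z2 runs from the junction to ground; the shunt arm Z3 also runs from the junction to ground. They appear in parallel: Z3 || Z2 = 1.853 + j9.745 Ω.
Step 4 — Series with input arm Z1: Z_in = Z1 + (Z3 || Z2) = 1.853 - j723 Ω = 723∠-89.9° Ω.

Z = 1.853 - j723 Ω = 723∠-89.9° Ω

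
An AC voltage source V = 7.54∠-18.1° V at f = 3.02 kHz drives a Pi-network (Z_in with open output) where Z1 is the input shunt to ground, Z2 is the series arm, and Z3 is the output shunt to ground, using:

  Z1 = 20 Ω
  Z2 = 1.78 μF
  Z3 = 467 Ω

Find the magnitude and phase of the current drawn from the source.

Step 1 — Angular frequency: ω = 2π·f = 2π·3020 = 1.898e+04 rad/s.
Step 2 — Component impedances:
  Z1: Z = R = 20 Ω
  Z2: Z = 1/(jωC) = -j/(ω·C) = 0 - j29.61 Ω
  Z3: Z = R = 467 Ω
Step 3 — With open output, the series arm Z2 and the output shunt Z3 appear in series to ground: Z2 + Z3 = 467 - j29.61 Ω.
Step 4 — Parallel with input shunt Z1: Z_in = Z1 || (Z2 + Z3) = 19.18 - j0.04975 Ω = 19.18∠-0.1° Ω.
Step 5 — Source phasor: V = 7.54∠-18.1° V = 7.167 - j2.343 V.
Step 6 — Ohm's law: I = V / Z_total = (7.167 - j2.343) / (19.18 - j0.04975) = 0.3739 - j0.1212 A.
Step 7 — Convert to polar: |I| = 0.3931 A, ∠I = -18.0°.

I = 0.3931∠-18.0° A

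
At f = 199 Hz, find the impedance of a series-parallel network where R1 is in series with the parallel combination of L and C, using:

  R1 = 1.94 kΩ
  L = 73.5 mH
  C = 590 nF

Step 1 — Angular frequency: ω = 2π·f = 2π·199 = 1250 rad/s.
Step 2 — Component impedances:
  R1: Z = R = 1940 Ω
  L: Z = jωL = j·1250·0.0735 = 0 + j91.9 Ω
  C: Z = 1/(jωC) = -j/(ω·C) = 0 - j1356 Ω
Step 3 — Parallel branch: L || C = 1/(1/L + 1/C) = 0 + j98.58 Ω.
Step 4 — Series with R1: Z_total = R1 + (L || C) = 1940 + j98.58 Ω = 1943∠2.9° Ω.

Z = 1940 + j98.58 Ω = 1943∠2.9° Ω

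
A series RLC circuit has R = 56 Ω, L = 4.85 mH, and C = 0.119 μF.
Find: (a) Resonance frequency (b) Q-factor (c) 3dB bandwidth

Step 1 — Resonance condition Im(Z)=0 gives ω₀ = 1/√(LC).
Step 2 — ω₀ = 1/√(0.00485·1.19e-07) = 4.163e+04 rad/s.
Step 3 — f₀ = ω₀/(2π) = 6625 Hz.
Step 4 — Series Q: Q = ω₀L/R = 4.163e+04·0.00485/56 = 3.605.
Step 5 — 3dB bandwidth: Δω = ω₀/Q = 1.155e+04 rad/s; BW = Δω/(2π) = 1838 Hz.

(a) f₀ = 6625 Hz  (b) Q = 3.605  (c) BW = 1838 Hz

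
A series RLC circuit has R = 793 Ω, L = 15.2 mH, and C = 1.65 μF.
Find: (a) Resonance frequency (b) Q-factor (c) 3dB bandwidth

Step 1 — Resonance: ω₀ = 1/√(LC) = 1/√(0.0152·1.65e-06) = 6314 rad/s.
Step 2 — f₀ = ω₀/(2π) = 1005 Hz.
Step 3 — Series Q: Q = ω₀L/R = 6314·0.0152/793 = 0.121.
Step 4 — Bandwidth: Δω = ω₀/Q = 5.217e+04 rad/s; BW = Δω/(2π) = 8303 Hz.

(a) f₀ = 1005 Hz  (b) Q = 0.121  (c) BW = 8303 Hz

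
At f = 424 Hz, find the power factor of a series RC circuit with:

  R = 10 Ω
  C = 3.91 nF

Step 1 — Angular frequency: ω = 2π·f = 2π·424 = 2664 rad/s.
Step 2 — Component impedances:
  R: Z = R = 10 Ω
  C: Z = 1/(jωC) = -j/(ω·C) = 0 - j9.6e+04 Ω
Step 3 — Series combination: Z_total = R + C = 10 - j9.6e+04 Ω = 9.6e+04∠-90.0° Ω.
Step 4 — Power factor: PF = cos(φ) = Re(Z)/|Z| = 10/9.6e+04 = 0.0001042.
Step 5 — Type: Im(Z) = -9.6e+04 ⇒ leading (phase φ = -90.0°).

PF = 0.0001042 (leading, φ = -90.0°)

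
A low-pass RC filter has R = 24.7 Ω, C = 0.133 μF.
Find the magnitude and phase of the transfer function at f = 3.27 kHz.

Step 1 — Angular frequency: ω = 2π·3270 = 2.055e+04 rad/s.
Step 2 — Transfer function: H(jω) = 1/(1 + jωRC).
Step 3 — Denominator: 1 + jωRC = 1 + j·2.055e+04·24.7·1.33e-07 = 1 + j0.0675.
Step 4 — H = 0.9955 - j0.06719.
Step 5 — Magnitude: |H| = 0.9977 (-0.0 dB); phase: φ = -3.9°.

|H| = 0.9977 (-0.0 dB), φ = -3.9°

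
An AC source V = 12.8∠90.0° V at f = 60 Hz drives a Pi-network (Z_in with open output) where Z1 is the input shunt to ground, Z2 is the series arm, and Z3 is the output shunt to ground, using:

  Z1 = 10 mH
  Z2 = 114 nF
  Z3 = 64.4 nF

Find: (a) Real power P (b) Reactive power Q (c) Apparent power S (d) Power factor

Step 1 — Angular frequency: ω = 2π·f = 2π·60 = 377 rad/s.
Step 2 — Component impedances:
  Z1: Z = jωL = j·377·0.01 = 0 + j3.77 Ω
  Z2: Z = 1/(jωC) = -j/(ω·C) = 0 - j2.327e+04 Ω
  Z3: Z = 1/(jωC) = -j/(ω·C) = 0 - j4.119e+04 Ω
Step 3 — With open output, the series arm Z2 and the output shunt Z3 appear in series to ground: Z2 + Z3 = 0 - j6.446e+04 Ω.
Step 4 — Parallel with input shunt Z1: Z_in = Z1 || (Z2 + Z3) = 0 + j3.77 Ω = 3.77∠90.0° Ω.
Step 5 — Source phasor: V = 12.8∠90.0° V = 0 + j12.8 V.
Step 6 — Current: I = V / Z = 3.395 A = 3.395∠-0.0° A.
Step 7 — Complex power: S = V·I* = 0 + j43.46 VA.
Step 8 — Real power: P = Re(S) = 0 W.
Step 9 — Reactive power: Q = Im(S) = 43.46 VAR.
Step 10 — Apparent power: |S| = 43.46 VA.
Step 11 — Power factor: PF = P/|S| = 0 (lagging).

(a) P = 0 W  (b) Q = 43.46 VAR  (c) S = 43.46 VA  (d) PF = 0 (lagging)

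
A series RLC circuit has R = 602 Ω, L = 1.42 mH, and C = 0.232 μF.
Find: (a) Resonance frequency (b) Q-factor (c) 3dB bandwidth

Step 1 — Resonance: ω₀ = 1/√(LC) = 1/√(0.00142·2.32e-07) = 5.509e+04 rad/s.
Step 2 — f₀ = ω₀/(2π) = 8769 Hz.
Step 3 — Series Q: Q = ω₀L/R = 5.509e+04·0.00142/602 = 0.13.
Step 4 — Bandwidth: Δω = ω₀/Q = 4.239e+05 rad/s; BW = Δω/(2π) = 6.747e+04 Hz.

(a) f₀ = 8769 Hz  (b) Q = 0.13  (c) BW = 6.747e+04 Hz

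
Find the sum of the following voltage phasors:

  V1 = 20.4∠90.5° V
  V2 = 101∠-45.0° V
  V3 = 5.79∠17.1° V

Step 1 — Convert each phasor to rectangular form:
  V1 = 20.4·(cos(90.5°) + j·sin(90.5°)) = -0.178 + j20.4 V
  V2 = 101·(cos(-45.0°) + j·sin(-45.0°)) = 71.42 - j71.42 V
  V3 = 5.79·(cos(17.1°) + j·sin(17.1°)) = 5.534 + j1.702 V
Step 2 — Sum components: V_total = 76.77 - j49.32 V.
Step 3 — Convert to polar: |V_total| = 91.25 V, ∠V_total = -32.7°.

V_total = 91.25∠-32.7° V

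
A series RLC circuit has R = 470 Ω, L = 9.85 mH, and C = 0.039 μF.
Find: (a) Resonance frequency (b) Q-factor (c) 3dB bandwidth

Step 1 — Resonance: ω₀ = 1/√(LC) = 1/√(0.00985·3.9e-08) = 5.102e+04 rad/s.
Step 2 — f₀ = ω₀/(2π) = 8120 Hz.
Step 3 — Series Q: Q = ω₀L/R = 5.102e+04·0.00985/470 = 1.069.
Step 4 — Bandwidth: Δω = ω₀/Q = 4.772e+04 rad/s; BW = Δω/(2π) = 7594 Hz.

(a) f₀ = 8120 Hz  (b) Q = 1.069  (c) BW = 7594 Hz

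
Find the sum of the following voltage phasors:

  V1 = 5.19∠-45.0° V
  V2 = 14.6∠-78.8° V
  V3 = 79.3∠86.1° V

Step 1 — Convert each phasor to rectangular form:
  V1 = 5.19·(cos(-45.0°) + j·sin(-45.0°)) = 3.67 - j3.67 V
  V2 = 14.6·(cos(-78.8°) + j·sin(-78.8°)) = 2.836 - j14.32 V
  V3 = 79.3·(cos(86.1°) + j·sin(86.1°)) = 5.394 + j79.12 V
Step 2 — Sum components: V_total = 11.9 + j61.12 V.
Step 3 — Convert to polar: |V_total| = 62.27 V, ∠V_total = 79.0°.

V_total = 62.27∠79.0° V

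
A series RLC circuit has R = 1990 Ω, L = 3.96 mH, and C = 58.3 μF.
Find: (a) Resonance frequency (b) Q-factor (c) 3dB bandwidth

Step 1 — Resonance: ω₀ = 1/√(LC) = 1/√(0.00396·5.83e-05) = 2081 rad/s.
Step 2 — f₀ = ω₀/(2π) = 331.2 Hz.
Step 3 — Series Q: Q = ω₀L/R = 2081·0.00396/1990 = 0.004142.
Step 4 — Bandwidth: Δω = ω₀/Q = 5.025e+05 rad/s; BW = Δω/(2π) = 7.998e+04 Hz.

(a) f₀ = 331.2 Hz  (b) Q = 0.004142  (c) BW = 7.998e+04 Hz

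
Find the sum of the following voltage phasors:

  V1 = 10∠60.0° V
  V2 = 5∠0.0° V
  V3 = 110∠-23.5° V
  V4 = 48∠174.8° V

Step 1 — Convert each phasor to rectangular form:
  V1 = 10·(cos(60.0°) + j·sin(60.0°)) = 5 + j8.66 V
  V2 = 5·(cos(0.0°) + j·sin(0.0°)) = 5 V
  V3 = 110·(cos(-23.5°) + j·sin(-23.5°)) = 100.9 - j43.86 V
  V4 = 48·(cos(174.8°) + j·sin(174.8°)) = -47.8 + j4.35 V
Step 2 — Sum components: V_total = 63.07 - j30.85 V.
Step 3 — Convert to polar: |V_total| = 70.22 V, ∠V_total = -26.1°.

V_total = 70.22∠-26.1° V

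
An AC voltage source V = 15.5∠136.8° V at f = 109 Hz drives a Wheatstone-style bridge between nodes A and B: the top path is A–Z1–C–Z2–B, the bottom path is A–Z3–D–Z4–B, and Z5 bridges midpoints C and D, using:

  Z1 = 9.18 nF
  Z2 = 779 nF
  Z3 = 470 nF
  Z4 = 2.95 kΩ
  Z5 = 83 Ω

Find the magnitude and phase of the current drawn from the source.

Step 1 — Angular frequency: ω = 2π·f = 2π·109 = 684.9 rad/s.
Step 2 — Component impedances:
  Z1: Z = 1/(jωC) = -j/(ω·C) = 0 - j1.591e+05 Ω
  Z2: Z = 1/(jωC) = -j/(ω·C) = 0 - j1874 Ω
  Z3: Z = 1/(jωC) = -j/(ω·C) = 0 - j3107 Ω
  Z4: Z = R = 2950 Ω
  Z5: Z = R = 83 Ω
Step 3 — Bridge requires nodal analysis (the Z5 bridge couples midpoints C and D, so the two paths cannot be reduced to a simple series/parallel combination). Setting node B to ground and injecting 1 A at node A, the 3-node admittance system at A, C, D solves to V_A = Z_AB = 871.5 - j4332 Ω = 4418∠-78.6° Ω.
Step 4 — Source phasor: V = 15.5∠136.8° V = -11.3 + j10.61 V.
Step 5 — Ohm's law: I = V / Z_total = (-11.3 + j10.61) / (871.5 - j4332) = -0.002859 - j0.002033 A.
Step 6 — Convert to polar: |I| = 0.003508 A, ∠I = -144.6°.

I = 0.003508∠-144.6° A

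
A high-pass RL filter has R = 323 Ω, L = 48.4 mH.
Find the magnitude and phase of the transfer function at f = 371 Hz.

Step 1 — Angular frequency: ω = 2π·371 = 2331 rad/s.
Step 2 — Transfer function: H(jω) = jωL/(R + jωL).
Step 3 — Numerator jωL = j·112.8; denominator R + jωL = 323 + j112.8.
Step 4 — H = 0.1087 + j0.3113.
Step 5 — Magnitude: |H| = 0.3298 (-9.6 dB); phase: φ = 70.7°.

|H| = 0.3298 (-9.6 dB), φ = 70.7°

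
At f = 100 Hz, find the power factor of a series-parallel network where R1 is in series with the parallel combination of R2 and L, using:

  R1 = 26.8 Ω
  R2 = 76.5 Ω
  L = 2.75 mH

Step 1 — Angular frequency: ω = 2π·f = 2π·100 = 628.3 rad/s.
Step 2 — Component impedances:
  R1: Z = R = 26.8 Ω
  R2: Z = R = 76.5 Ω
  L: Z = jωL = j·628.3·0.00275 = 0 + j1.728 Ω
Step 3 — Parallel branch: R2 || L = 1/(1/R2 + 1/L) = 0.03901 + j1.727 Ω.
Step 4 — Series with R1: Z_total = R1 + (R2 || L) = 26.84 + j1.727 Ω = 26.89∠3.7° Ω.
Step 5 — Power factor: PF = cos(φ) = Re(Z)/|Z| = 26.839/26.895 = 0.9979.
Step 6 — Type: Im(Z) = 1.727 ⇒ lagging (phase φ = 3.7°).

PF = 0.9979 (lagging, φ = 3.7°)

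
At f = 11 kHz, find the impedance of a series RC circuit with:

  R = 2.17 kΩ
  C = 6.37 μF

Step 1 — Angular frequency: ω = 2π·f = 2π·1.1e+04 = 6.912e+04 rad/s.
Step 2 — Component impedances:
  R: Z = R = 2170 Ω
  C: Z = 1/(jωC) = -j/(ω·C) = 0 - j2.271 Ω
Step 3 — Series combination: Z_total = R + C = 2170 - j2.271 Ω = 2170∠-0.1° Ω.

Z = 2170 - j2.271 Ω = 2170∠-0.1° Ω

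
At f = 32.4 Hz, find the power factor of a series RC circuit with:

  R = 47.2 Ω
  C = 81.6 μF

Step 1 — Angular frequency: ω = 2π·f = 2π·32.4 = 203.6 rad/s.
Step 2 — Component impedances:
  R: Z = R = 47.2 Ω
  C: Z = 1/(jωC) = -j/(ω·C) = 0 - j60.2 Ω
Step 3 — Series combination: Z_total = R + C = 47.2 - j60.2 Ω = 76.5∠-51.9° Ω.
Step 4 — Power factor: PF = cos(φ) = Re(Z)/|Z| = 47.2/76.5 = 0.617.
Step 5 — Type: Im(Z) = -60.2 ⇒ leading (phase φ = -51.9°).

PF = 0.617 (leading, φ = -51.9°)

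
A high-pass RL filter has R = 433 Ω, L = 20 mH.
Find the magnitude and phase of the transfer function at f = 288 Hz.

Step 1 — Angular frequency: ω = 2π·288 = 1810 rad/s.
Step 2 — Transfer function: H(jω) = jωL/(R + jωL).
Step 3 — Numerator jωL = j·36.19; denominator R + jωL = 433 + j36.19.
Step 4 — H = 0.006938 + j0.083.
Step 5 — Magnitude: |H| = 0.08329 (-21.6 dB); phase: φ = 85.2°.

|H| = 0.08329 (-21.6 dB), φ = 85.2°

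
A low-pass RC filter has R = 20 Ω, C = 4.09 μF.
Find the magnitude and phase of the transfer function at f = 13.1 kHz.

Step 1 — Angular frequency: ω = 2π·1.31e+04 = 8.231e+04 rad/s.
Step 2 — Transfer function: H(jω) = 1/(1 + jωRC).
Step 3 — Denominator: 1 + jωRC = 1 + j·8.231e+04·20·4.09e-06 = 1 + j6.733.
Step 4 — H = 0.02158 - j0.1453.
Step 5 — Magnitude: |H| = 0.1469 (-16.7 dB); phase: φ = -81.6°.

|H| = 0.1469 (-16.7 dB), φ = -81.6°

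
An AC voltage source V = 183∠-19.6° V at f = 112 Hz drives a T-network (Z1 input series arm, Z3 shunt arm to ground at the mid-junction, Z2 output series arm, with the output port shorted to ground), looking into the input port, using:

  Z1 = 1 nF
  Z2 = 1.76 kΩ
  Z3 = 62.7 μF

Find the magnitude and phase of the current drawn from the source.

Step 1 — Angular frequency: ω = 2π·f = 2π·112 = 703.7 rad/s.
Step 2 — Component impedances:
  Z1: Z = 1/(jωC) = -j/(ω·C) = 0 - j1.421e+06 Ω
  Z2: Z = R = 1760 Ω
  Z3: Z = 1/(jωC) = -j/(ω·C) = 0 - j22.66 Ω
Step 3 — With the output port shorted to ground, the output series arm Z2 runs from the junction to ground; the shunt arm Z3 also runs from the junction to ground. They appear in parallel: Z3 || Z2 = 0.2918 - j22.66 Ω.
Step 4 — Series with input arm Z1: Z_in = Z1 + (Z3 || Z2) = 0.2918 - j1.421e+06 Ω = 1.421e+06∠-90.0° Ω.
Step 5 — Source phasor: V = 183∠-19.6° V = 172.4 - j61.39 V.
Step 6 — Ohm's law: I = V / Z_total = (172.4 - j61.39) / (0.2918 - j1.421e+06) = 4.32e-05 + j0.0001213 A.
Step 7 — Convert to polar: |I| = 0.0001288 A, ∠I = 70.4°.

I = 0.0001288∠70.4° A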